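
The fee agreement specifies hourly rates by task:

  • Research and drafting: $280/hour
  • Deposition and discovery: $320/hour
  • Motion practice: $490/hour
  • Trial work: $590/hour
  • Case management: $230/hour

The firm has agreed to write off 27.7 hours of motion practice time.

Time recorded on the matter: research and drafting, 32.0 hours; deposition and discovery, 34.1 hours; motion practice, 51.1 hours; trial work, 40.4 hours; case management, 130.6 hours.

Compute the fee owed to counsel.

Research and drafting: 32.0 × $280 = $8,960.00
Deposition and discovery: 34.1 × $320 = $10,912.00
Motion practice: 51.1 × $490 = $25,039.00
Trial work: 40.4 × $590 = $23,836.00
Case management: 130.6 × $230 = $30,038.00
Subtotal: $98,785.00
Write-off: 27.7 × $490 = $13,573.00
Total: $98,785.00 − $13,573.00 = $85,212.00

$85,212.00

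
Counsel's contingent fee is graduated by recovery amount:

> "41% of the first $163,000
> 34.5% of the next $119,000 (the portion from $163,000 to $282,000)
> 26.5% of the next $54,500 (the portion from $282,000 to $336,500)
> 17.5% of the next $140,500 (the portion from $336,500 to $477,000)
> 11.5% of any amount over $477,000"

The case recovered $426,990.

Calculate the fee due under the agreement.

$138,163.25

First $163,000 at 41% = $66,830.00
Next $119,000 at 34.5% = $41,055.00
Next $54,500 at 26.5% = $14,442.50
Remaining $90,490 at 17.5% = $15,835.75
Fee: $66,830.00 + $41,055.00 + $14,442.50 + $15,835.75 = $138,163.25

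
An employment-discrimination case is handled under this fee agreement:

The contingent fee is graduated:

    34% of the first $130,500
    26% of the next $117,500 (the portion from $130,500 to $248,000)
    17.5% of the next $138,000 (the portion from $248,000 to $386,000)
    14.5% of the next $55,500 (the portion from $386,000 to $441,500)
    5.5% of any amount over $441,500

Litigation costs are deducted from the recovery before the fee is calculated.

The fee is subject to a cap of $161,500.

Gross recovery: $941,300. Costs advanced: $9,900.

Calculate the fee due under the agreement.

$134,062.00

Fee base (net of costs): $941,300 − $9,900 = $931,400
First $130,500 at 34% = $44,370.00
Next $117,500 at 26% = $30,550.00
Next $138,000 at 17.5% = $24,150.00
Next $55,500 at 14.5% = $8,047.50
Remaining $489,900 at 5.5% = $26,944.50
Fee: $44,370.00 + $30,550.00 + $24,150.00 + $8,047.50 + $26,944.50 = $134,062.00
$134,062.00 is under the $161,500 cap.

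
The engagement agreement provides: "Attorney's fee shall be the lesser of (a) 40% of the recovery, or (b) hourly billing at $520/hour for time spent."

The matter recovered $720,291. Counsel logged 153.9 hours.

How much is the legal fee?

(a) 40% of $720,291 = $288,116.40
(b) 153.9 × $520 = $80,028.00
The lesser is (b): $80,028.00.

$80,028.00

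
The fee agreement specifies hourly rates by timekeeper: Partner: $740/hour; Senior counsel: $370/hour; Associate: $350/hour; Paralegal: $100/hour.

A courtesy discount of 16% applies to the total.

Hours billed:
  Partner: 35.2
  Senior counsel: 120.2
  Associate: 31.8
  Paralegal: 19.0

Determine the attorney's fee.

Partner: 35.2 × $740 = $26,048.00
Senior counsel: 120.2 × $370 = $44,474.00
Associate: 31.8 × $350 = $11,130.00
Paralegal: 19.0 × $100 = $1,900.00
Subtotal: $83,552.00
Less 16% discount: −$13,368.32
Total: $83,552.00 − $13,368.32 = $70,183.68

$70,183.68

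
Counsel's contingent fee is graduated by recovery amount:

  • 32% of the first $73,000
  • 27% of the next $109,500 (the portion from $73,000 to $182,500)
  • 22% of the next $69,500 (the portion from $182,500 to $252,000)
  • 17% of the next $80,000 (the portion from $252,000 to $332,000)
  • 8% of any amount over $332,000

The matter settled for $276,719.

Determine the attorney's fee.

First $73,000 at 32% = $23,360.00
Next $109,500 at 27% = $29,565.00
Next $69,500 at 22% = $15,290.00
Remaining $24,719 at 17% = $4,202.23
Fee: $23,360.00 + $29,565.00 + $15,290.00 + $4,202.23 = $72,417.23

$72,417.23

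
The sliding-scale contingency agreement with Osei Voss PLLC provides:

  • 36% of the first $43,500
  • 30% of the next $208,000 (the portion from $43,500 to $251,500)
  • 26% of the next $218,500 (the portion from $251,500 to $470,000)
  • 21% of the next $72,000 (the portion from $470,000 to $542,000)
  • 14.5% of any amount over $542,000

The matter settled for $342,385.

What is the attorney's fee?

$101,690.10

First $43,500 at 36% = $15,660.00
Next $208,000 at 30% = $62,400.00
Remaining $90,885 at 26% = $23,630.10
Fee: $15,660.00 + $62,400.00 + $23,630.10 = $101,690.10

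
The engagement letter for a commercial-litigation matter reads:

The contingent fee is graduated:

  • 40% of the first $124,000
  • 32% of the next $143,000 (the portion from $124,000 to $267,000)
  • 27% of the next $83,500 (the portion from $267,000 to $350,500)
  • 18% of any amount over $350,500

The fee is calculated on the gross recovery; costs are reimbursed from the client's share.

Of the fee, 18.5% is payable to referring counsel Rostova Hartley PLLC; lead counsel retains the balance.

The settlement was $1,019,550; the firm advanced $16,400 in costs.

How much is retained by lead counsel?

Fee base is the gross recovery, $1,019,550; costs are reimbursed separately.
First $124,000 at 40% = $49,600.00
Next $143,000 at 32% = $45,760.00
Next $83,500 at 27% = $22,545.00
Remaining $669,050 at 18% = $120,429.00
Fee: $49,600.00 + $45,760.00 + $22,545.00 + $120,429.00 = $238,334.00
Referral share: 18.5% of $238,334.00 = $44,091.79; lead counsel retains $238,334.00 − $44,091.79 = $194,242.21.

$194,242.21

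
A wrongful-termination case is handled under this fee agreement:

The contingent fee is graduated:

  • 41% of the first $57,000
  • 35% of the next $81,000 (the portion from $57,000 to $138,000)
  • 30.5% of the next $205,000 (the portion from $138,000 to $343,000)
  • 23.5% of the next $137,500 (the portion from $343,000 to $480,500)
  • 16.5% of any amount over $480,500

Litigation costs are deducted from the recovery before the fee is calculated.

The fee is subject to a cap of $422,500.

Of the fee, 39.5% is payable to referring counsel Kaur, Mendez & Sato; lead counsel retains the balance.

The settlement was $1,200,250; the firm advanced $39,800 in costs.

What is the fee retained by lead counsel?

Fee base (net of costs): $1,200,250 − $39,800 = $1,160,450
First $57,000 at 41% = $23,370.00
Next $81,000 at 35% = $28,350.00
Next $205,000 at 30.5% = $62,525.00
Next $137,500 at 23.5% = $32,312.50
Remaining $679,950 at 16.5% = $112,191.75
Fee: $23,370.00 + $28,350.00 + $62,525.00 + $32,312.50 + $112,191.75 = $258,749.25
$258,749.25 is under the $422,500 cap.
Referral share: 39.5% of $258,749.25 = $102,205.95; lead counsel retains $258,749.25 − $102,205.95 = $156,543.30.

$156,543.30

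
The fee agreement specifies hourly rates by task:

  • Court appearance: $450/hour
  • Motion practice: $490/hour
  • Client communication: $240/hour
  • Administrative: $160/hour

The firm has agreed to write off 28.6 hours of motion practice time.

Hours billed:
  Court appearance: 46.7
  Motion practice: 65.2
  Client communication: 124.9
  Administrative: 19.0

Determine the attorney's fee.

Court appearance: 46.7 × $450 = $21,015.00
Motion practice: 65.2 × $490 = $31,948.00
Client communication: 124.9 × $240 = $29,976.00
Administrative: 19.0 × $160 = $3,040.00
Subtotal: $85,979.00
Write-off: 28.6 × $490 = $14,014.00
Total: $85,979.00 − $14,014.00 = $71,965.00

$71,965.00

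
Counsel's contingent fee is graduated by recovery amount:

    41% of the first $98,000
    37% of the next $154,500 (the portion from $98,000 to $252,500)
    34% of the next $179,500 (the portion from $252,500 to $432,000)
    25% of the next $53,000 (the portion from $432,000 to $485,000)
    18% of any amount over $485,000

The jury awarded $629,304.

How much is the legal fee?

First $98,000 at 41% = $40,180.00
Next $154,500 at 37% = $57,165.00
Next $179,500 at 34% = $61,030.00
Next $53,000 at 25% = $13,250.00
Remaining $144,304 at 18% = $25,974.72
Fee: $40,180.00 + $57,165.00 + $61,030.00 + $13,250.00 + $25,974.72 = $197,599.72

$197,599.72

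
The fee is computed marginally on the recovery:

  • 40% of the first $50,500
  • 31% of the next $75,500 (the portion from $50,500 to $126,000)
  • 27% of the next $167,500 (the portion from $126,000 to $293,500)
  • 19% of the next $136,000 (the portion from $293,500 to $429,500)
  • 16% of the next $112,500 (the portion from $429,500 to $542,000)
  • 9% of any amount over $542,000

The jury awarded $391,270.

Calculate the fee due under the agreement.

First $50,500 at 40% = $20,200.00
Next $75,500 at 31% = $23,405.00
Next $167,500 at 27% = $45,225.00
Remaining $97,770 at 19% = $18,576.30
Fee: $20,200.00 + $23,405.00 + $45,225.00 + $18,576.30 = $107,406.30

$107,406.30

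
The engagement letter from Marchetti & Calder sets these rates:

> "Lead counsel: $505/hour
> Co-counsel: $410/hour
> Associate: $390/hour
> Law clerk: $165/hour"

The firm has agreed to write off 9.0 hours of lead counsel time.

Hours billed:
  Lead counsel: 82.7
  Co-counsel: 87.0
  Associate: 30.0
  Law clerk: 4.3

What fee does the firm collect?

$85,298.00

Lead counsel: 82.7 × $505 = $41,763.50
Co-counsel: 87.0 × $410 = $35,670.00
Associate: 30.0 × $390 = $11,700.00
Law clerk: 4.3 × $165 = $709.50
Subtotal: $89,843.00
Write-off: 9.0 × $505 = $4,545.00
Total: $89,843.00 − $4,545.00 = $85,298.00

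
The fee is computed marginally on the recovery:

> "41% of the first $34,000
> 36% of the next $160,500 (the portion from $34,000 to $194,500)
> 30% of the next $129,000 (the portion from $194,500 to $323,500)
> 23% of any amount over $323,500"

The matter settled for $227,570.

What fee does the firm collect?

$81,641.00

First $34,000 at 41% = $13,940.00
Next $160,500 at 36% = $57,780.00
Remaining $33,070 at 30% = $9,921.00
Fee: $13,940.00 + $57,780.00 + $9,921.00 = $81,641.00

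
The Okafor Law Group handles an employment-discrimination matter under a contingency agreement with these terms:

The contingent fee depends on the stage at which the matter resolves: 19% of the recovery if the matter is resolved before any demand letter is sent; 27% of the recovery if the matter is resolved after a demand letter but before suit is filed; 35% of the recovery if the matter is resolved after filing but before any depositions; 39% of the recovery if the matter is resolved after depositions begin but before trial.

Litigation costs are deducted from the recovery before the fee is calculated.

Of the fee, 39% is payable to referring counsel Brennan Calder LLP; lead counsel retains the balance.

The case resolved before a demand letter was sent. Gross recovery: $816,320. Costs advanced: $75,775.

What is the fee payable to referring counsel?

Fee base (net of costs): $816,320 − $75,775 = $740,545
The matter resolved before a demand letter was sent, so the 19% rate applies.
$740,545 × 19% = $140,703.55
Referral share: 39% of $140,703.55 = $54,874.38; lead counsel retains $140,703.55 − $54,874.38 = $85,829.17.

$54,874.38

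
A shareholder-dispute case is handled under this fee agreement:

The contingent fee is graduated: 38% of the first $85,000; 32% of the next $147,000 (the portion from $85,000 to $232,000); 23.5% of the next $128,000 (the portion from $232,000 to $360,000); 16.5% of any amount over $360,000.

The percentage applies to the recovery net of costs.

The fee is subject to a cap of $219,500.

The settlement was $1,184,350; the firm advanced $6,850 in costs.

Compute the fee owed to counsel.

$219,500.00

Fee base (net of costs): $1,184,350 − $6,850 = $1,177,500
First $85,000 at 38% = $32,300.00
Next $147,000 at 32% = $47,040.00
Next $128,000 at 23.5% = $30,080.00
Remaining $817,500 at 16.5% = $134,887.50
Fee: $32,300.00 + $47,040.00 + $30,080.00 + $134,887.50 = $244,307.50
$244,307.50 exceeds the $219,500 cap, so the fee is capped at $219,500.00.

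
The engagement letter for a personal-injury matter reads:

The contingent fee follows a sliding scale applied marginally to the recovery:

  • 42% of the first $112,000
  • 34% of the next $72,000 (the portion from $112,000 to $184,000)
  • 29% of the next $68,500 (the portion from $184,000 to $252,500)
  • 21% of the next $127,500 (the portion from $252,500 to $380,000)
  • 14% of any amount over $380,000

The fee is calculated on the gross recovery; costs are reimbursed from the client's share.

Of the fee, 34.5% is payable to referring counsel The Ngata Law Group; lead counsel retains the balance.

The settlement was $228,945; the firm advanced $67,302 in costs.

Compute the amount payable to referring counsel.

Fee base is the gross recovery, $228,945; costs are reimbursed separately.
First $112,000 at 42% = $47,040.00
Next $72,000 at 34% = $24,480.00
Remaining $44,945 at 29% = $13,034.05
Fee: $47,040.00 + $24,480.00 + $13,034.05 = $84,554.05
Referral share: 34.5% of $84,554.05 = $29,171.15; lead counsel retains $84,554.05 − $29,171.15 = $55,382.90.

$29,171.15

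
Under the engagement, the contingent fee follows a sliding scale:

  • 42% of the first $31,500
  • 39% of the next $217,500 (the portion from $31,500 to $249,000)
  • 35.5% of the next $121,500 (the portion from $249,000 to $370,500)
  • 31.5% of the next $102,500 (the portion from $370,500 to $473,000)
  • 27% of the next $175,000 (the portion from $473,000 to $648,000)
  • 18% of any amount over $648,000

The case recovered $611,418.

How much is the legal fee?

$210,847.86

First $31,500 at 42% = $13,230.00
Next $217,500 at 39% = $84,825.00
Next $121,500 at 35.5% = $43,132.50
Next $102,500 at 31.5% = $32,287.50
Remaining $138,418 at 27% = $37,372.86
Fee: $13,230.00 + $84,825.00 + $43,132.50 + $32,287.50 + $37,372.86 = $210,847.86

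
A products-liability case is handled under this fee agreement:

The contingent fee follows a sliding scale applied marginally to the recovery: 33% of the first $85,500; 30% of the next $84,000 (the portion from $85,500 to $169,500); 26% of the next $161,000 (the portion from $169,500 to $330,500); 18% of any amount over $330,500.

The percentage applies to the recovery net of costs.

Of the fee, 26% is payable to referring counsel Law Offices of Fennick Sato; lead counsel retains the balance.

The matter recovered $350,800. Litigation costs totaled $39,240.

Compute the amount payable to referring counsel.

Fee base (net of costs): $350,800 − $39,240 = $311,560
First $85,500 at 33% = $28,215.00
Next $84,000 at 30% = $25,200.00
Remaining $142,060 at 26% = $36,935.60
Fee: $28,215.00 + $25,200.00 + $36,935.60 = $90,350.60
Referral share: 26% of $90,350.60 = $23,491.16; lead counsel retains $90,350.60 − $23,491.16 = $66,859.44.

$23,491.16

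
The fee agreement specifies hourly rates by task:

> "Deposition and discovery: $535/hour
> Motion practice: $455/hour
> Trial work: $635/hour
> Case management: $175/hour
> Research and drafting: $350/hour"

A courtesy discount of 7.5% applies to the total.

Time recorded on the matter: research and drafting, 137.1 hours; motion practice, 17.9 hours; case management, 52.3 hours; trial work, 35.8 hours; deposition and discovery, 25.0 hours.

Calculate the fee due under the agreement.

$93,785.75

Deposition and discovery: 25.0 × $535 = $13,375.00
Motion practice: 17.9 × $455 = $8,144.50
Trial work: 35.8 × $635 = $22,733.00
Case management: 52.3 × $175 = $9,152.50
Research and drafting: 137.1 × $350 = $47,985.00
Subtotal: $101,390.00
Less 7.5% discount: −$7,604.25
Total: $101,390.00 − $7,604.25 = $93,785.75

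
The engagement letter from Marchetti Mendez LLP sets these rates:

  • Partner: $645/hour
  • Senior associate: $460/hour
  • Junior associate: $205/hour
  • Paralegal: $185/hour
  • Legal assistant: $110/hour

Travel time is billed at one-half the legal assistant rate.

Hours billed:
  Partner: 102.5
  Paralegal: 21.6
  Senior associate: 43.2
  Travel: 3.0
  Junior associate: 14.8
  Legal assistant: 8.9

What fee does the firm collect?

Partner: 102.5 × $645 = $66,112.50
Senior associate: 43.2 × $460 = $19,872.00
Junior associate: 14.8 × $205 = $3,034.00
Paralegal: 21.6 × $185 = $3,996.00
Legal assistant: 8.9 × $110 = $979.00
Subtotal: $66,112.50 + $19,872.00 + $3,034.00 + $3,996.00 + $979.00 = $93,993.50
Travel: 3.0 × ($110 ÷ 2) = 3.0 × $55.00 = $165.00
Total: $93,993.50 + $165.00 = $94,158.50

$94,158.50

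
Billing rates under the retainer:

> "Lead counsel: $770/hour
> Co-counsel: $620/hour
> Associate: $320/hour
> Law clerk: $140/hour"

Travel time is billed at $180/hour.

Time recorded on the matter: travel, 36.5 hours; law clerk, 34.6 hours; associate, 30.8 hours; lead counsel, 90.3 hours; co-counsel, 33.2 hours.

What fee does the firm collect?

$111,385.00

Lead counsel: 90.3 × $770 = $69,531.00
Co-counsel: 33.2 × $620 = $20,584.00
Associate: 30.8 × $320 = $9,856.00
Law clerk: 34.6 × $140 = $4,844.00
Subtotal: $69,531.00 + $20,584.00 + $9,856.00 + $4,844.00 = $104,815.00
Travel: 36.5 × $180 = $6,570.00
Total: $104,815.00 + $6,570.00 = $111,385.00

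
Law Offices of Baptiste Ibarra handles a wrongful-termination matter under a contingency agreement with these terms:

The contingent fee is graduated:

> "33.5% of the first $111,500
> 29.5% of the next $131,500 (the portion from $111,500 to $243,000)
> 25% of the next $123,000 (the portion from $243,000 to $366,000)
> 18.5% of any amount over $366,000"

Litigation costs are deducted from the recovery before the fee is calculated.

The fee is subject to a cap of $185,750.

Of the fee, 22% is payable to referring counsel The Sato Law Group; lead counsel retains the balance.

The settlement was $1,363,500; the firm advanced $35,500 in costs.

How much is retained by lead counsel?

$144,885.00

Fee base (net of costs): $1,363,500 − $35,500 = $1,328,000
First $111,500 at 33.5% = $37,352.50
Next $131,500 at 29.5% = $38,792.50
Next $123,000 at 25% = $30,750.00
Remaining $962,000 at 18.5% = $177,970.00
Fee: $37,352.50 + $38,792.50 + $30,750.00 + $177,970.00 = $284,865.00
$284,865.00 exceeds the $185,750 cap, so the fee is capped at $185,750.00.
Referral share: 22% of $185,750.00 = $40,865.00; lead counsel retains $185,750.00 − $40,865.00 = $144,885.00.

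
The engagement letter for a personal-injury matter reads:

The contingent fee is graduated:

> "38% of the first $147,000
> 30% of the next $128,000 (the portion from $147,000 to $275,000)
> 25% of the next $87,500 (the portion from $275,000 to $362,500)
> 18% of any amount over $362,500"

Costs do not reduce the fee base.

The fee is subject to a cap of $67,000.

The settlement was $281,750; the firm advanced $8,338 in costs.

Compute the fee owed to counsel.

Fee base is the gross recovery, $281,750; costs are reimbursed separately.
First $147,000 at 38% = $55,860.00
Next $128,000 at 30% = $38,400.00
Remaining $6,750 at 25% = $1,687.50
Fee: $55,860.00 + $38,400.00 + $1,687.50 = $95,947.50
$95,947.50 exceeds the $67,000 cap, so the fee is capped at $67,000.00.

$67,000.00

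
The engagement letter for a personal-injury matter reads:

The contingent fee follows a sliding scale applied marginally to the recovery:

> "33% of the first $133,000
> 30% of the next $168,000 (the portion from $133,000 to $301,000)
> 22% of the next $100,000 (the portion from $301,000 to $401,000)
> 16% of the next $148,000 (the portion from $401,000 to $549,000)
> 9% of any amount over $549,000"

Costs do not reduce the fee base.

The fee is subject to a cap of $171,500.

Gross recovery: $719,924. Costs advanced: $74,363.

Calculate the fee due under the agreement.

Fee base is the gross recovery, $719,924; costs are reimbursed separately.
First $133,000 at 33% = $43,890.00
Next $168,000 at 30% = $50,400.00
Next $100,000 at 22% = $22,000.00
Next $148,000 at 16% = $23,680.00
Remaining $170,924 at 9% = $15,383.16
Fee: $43,890.00 + $50,400.00 + $22,000.00 + $23,680.00 + $15,383.16 = $155,353.16
$155,353.16 is under the $171,500 cap.

$155,353.16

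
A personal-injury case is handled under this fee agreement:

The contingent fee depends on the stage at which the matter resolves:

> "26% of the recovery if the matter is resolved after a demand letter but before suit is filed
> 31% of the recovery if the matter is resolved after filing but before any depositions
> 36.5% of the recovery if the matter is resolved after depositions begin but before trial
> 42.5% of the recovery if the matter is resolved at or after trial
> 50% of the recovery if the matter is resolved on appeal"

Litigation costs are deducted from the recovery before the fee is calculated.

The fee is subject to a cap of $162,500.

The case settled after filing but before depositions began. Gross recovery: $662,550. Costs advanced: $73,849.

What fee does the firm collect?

$162,500.00

Fee base (net of costs): $662,550 − $73,849 = $588,701
The matter settled after filing but before depositions began, so the 31% rate applies.
$588,701 × 31% = $182,497.31
$182,497.31 exceeds the $162,500 cap, so the fee is capped at $162,500.00.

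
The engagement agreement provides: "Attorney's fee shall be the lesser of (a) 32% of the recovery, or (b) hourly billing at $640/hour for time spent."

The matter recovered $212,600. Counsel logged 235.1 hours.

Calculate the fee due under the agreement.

$68,032.00

(a) 32% of $212,600 = $68,032.00
(b) 235.1 × $640 = $150,464.00
The lesser is (a): $68,032.00.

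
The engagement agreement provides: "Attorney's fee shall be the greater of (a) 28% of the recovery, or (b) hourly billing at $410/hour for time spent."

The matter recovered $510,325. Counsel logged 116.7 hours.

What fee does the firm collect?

(a) 28% of $510,325 = $142,891.00
(b) 116.7 × $410 = $47,847.00
The greater is (a): $142,891.00.

$142,891.00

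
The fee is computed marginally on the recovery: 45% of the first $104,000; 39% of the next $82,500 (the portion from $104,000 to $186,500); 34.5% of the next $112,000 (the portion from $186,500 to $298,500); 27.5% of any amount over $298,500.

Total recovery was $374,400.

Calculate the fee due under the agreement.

First $104,000 at 45% = $46,800.00
Next $82,500 at 39% = $32,175.00
Next $112,000 at 34.5% = $38,640.00
Remaining $75,900 at 27.5% = $20,872.50
Fee: $46,800.00 + $32,175.00 + $38,640.00 + $20,872.50 = $138,487.50

$138,487.50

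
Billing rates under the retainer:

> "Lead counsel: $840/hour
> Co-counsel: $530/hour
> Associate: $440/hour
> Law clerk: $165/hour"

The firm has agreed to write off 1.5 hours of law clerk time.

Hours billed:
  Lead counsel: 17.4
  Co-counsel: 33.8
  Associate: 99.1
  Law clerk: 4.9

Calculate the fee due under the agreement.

Lead counsel: 17.4 × $840 = $14,616.00
Co-counsel: 33.8 × $530 = $17,914.00
Associate: 99.1 × $440 = $43,604.00
Law clerk: 4.9 × $165 = $808.50
Subtotal: $76,942.50
Write-off: 1.5 × $165 = $247.50
Total: $76,942.50 − $247.50 = $76,695.00

$76,695.00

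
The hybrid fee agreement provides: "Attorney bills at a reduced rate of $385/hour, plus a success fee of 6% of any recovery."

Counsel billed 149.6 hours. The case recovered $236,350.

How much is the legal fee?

$71,777.00

Hourly: 149.6 × $385 = $57,596.00
Success fee: 6% of $236,350 = $14,181.00
Total: $57,596.00 + $14,181.00 = $71,777.00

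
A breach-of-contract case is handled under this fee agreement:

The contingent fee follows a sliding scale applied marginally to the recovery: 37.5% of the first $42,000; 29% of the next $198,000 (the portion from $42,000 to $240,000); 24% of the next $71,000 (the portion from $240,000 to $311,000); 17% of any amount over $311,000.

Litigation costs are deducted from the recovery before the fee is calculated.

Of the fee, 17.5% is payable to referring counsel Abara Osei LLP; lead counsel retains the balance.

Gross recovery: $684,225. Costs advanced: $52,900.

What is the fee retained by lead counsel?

$119,348.83

Fee base (net of costs): $684,225 − $52,900 = $631,325
First $42,000 at 37.5% = $15,750.00
Next $198,000 at 29% = $57,420.00
Next $71,000 at 24% = $17,040.00
Remaining $320,325 at 17% = $54,455.25
Fee: $15,750.00 + $57,420.00 + $17,040.00 + $54,455.25 = $144,665.25
Referral share: 17.5% of $144,665.25 = $25,316.42; lead counsel retains $144,665.25 − $25,316.42 = $119,348.83.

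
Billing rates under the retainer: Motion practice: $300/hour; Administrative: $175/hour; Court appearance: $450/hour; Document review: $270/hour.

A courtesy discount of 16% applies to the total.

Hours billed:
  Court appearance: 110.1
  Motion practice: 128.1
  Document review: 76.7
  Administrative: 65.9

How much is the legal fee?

$100,981.86

Motion practice: 128.1 × $300 = $38,430.00
Administrative: 65.9 × $175 = $11,532.50
Court appearance: 110.1 × $450 = $49,545.00
Document review: 76.7 × $270 = $20,709.00
Subtotal: $120,216.50
Less 16% discount: −$19,234.64
Total: $120,216.50 − $19,234.64 = $100,981.86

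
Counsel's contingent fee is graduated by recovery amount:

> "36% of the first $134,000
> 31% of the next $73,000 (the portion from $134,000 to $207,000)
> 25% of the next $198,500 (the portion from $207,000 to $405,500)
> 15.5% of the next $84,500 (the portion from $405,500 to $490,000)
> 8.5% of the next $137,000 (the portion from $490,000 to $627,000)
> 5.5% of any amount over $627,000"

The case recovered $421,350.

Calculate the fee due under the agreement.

$122,951.75

First $134,000 at 36% = $48,240.00
Next $73,000 at 31% = $22,630.00
Next $198,500 at 25% = $49,625.00
Remaining $15,850 at 15.5% = $2,456.75
Fee: $48,240.00 + $22,630.00 + $49,625.00 + $2,456.75 = $122,951.75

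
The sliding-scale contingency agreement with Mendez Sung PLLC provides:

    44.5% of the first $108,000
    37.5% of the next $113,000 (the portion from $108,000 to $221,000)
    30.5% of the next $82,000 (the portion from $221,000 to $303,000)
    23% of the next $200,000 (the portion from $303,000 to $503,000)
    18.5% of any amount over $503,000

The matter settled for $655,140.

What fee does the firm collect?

$189,590.90

First $108,000 at 44.5% = $48,060.00
Next $113,000 at 37.5% = $42,375.00
Next $82,000 at 30.5% = $25,010.00
Next $200,000 at 23% = $46,000.00
Remaining $152,140 at 18.5% = $28,145.90
Fee: $48,060.00 + $42,375.00 + $25,010.00 + $46,000.00 + $28,145.90 = $189,590.90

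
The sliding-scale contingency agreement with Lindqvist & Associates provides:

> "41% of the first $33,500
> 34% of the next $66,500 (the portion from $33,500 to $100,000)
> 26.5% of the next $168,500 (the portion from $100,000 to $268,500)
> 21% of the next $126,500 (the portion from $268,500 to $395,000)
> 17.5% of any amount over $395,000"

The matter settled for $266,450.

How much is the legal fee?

$80,454.25

First $33,500 at 41% = $13,735.00
Next $66,500 at 34% = $22,610.00
Remaining $166,450 at 26.5% = $44,109.25
Fee: $13,735.00 + $22,610.00 + $44,109.25 = $80,454.25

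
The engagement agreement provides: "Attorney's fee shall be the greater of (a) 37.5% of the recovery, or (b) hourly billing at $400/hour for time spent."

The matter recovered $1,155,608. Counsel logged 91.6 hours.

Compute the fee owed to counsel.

(a) 37.5% of $1,155,608 = $433,353.00
(b) 91.6 × $400 = $36,640.00
The greater is (a): $433,353.00.

$433,353.00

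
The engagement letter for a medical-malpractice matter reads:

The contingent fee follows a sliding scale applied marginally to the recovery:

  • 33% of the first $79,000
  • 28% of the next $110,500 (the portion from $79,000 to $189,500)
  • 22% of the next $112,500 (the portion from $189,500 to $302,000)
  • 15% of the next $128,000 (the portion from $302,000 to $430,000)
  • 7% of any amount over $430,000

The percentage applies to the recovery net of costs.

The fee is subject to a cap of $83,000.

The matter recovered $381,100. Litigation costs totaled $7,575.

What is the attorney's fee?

Fee base (net of costs): $381,100 − $7,575 = $373,525
First $79,000 at 33% = $26,070.00
Next $110,500 at 28% = $30,940.00
Next $112,500 at 22% = $24,750.00
Remaining $71,525 at 15% = $10,728.75
Fee: $26,070.00 + $30,940.00 + $24,750.00 + $10,728.75 = $92,488.75
$92,488.75 exceeds the $83,000 cap, so the fee is capped at $83,000.00.

$83,000.00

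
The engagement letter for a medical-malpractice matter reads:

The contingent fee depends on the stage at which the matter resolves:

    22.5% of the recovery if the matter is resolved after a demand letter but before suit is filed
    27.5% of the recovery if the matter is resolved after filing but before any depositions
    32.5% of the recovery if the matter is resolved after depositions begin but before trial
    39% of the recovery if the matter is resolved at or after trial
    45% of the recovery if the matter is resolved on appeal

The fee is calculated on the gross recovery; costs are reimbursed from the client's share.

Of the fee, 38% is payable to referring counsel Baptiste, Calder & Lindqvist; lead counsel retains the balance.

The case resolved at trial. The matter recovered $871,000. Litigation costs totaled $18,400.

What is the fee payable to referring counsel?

Fee base is the gross recovery, $871,000; costs are reimbursed separately.
The matter resolved at trial, so the 39% rate applies.
$871,000 × 39% = $339,690.00
Referral share: 38% of $339,690.00 = $129,082.20; lead counsel retains $339,690.00 − $129,082.20 = $210,607.80.

$129,082.20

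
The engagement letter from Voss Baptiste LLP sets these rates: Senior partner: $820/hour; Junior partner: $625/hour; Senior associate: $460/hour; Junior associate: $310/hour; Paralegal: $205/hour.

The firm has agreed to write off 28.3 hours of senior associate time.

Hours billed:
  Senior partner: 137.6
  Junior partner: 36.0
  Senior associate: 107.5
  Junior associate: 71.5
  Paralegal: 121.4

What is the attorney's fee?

$218,816.00

Senior partner: 137.6 × $820 = $112,832.00
Junior partner: 36.0 × $625 = $22,500.00
Senior associate: 107.5 × $460 = $49,450.00
Junior associate: 71.5 × $310 = $22,165.00
Paralegal: 121.4 × $205 = $24,887.00
Subtotal: $231,834.00
Write-off: 28.3 × $460 = $13,018.00
Total: $231,834.00 − $13,018.00 = $218,816.00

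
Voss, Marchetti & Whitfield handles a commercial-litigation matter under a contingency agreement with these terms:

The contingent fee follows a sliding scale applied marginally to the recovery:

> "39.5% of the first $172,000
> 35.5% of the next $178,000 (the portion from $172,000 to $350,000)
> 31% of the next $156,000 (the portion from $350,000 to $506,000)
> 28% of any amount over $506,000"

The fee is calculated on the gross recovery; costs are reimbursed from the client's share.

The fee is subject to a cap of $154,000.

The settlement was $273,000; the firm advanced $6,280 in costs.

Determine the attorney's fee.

Fee base is the gross recovery, $273,000; costs are reimbursed separately.
First $172,000 at 39.5% = $67,940.00
Remaining $101,000 at 35.5% = $35,855.00
Fee: $67,940.00 + $35,855.00 = $103,795.00
$103,795.00 is under the $154,000 cap.

$103,795.00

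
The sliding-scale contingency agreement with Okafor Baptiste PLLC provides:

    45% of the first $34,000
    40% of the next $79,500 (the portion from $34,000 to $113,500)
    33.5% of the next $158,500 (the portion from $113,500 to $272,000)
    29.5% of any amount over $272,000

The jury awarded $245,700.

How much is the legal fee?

$91,387.00

First $34,000 at 45% = $15,300.00
Next $79,500 at 40% = $31,800.00
Remaining $132,200 at 33.5% = $44,287.00
Fee: $15,300.00 + $31,800.00 + $44,287.00 = $91,387.00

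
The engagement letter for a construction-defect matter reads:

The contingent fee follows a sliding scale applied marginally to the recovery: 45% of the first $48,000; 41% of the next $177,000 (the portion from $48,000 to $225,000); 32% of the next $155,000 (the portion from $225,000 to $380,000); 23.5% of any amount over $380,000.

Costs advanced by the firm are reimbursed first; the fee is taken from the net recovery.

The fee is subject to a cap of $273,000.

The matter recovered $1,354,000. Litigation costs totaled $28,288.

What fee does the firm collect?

Fee base (net of costs): $1,354,000 − $28,288 = $1,325,712
First $48,000 at 45% = $21,600.00
Next $177,000 at 41% = $72,570.00
Next $155,000 at 32% = $49,600.00
Remaining $945,712 at 23.5% = $222,242.32
Fee: $21,600.00 + $72,570.00 + $49,600.00 + $222,242.32 = $366,012.32
$366,012.32 exceeds the $273,000 cap, so the fee is capped at $273,000.00.

$273,000.00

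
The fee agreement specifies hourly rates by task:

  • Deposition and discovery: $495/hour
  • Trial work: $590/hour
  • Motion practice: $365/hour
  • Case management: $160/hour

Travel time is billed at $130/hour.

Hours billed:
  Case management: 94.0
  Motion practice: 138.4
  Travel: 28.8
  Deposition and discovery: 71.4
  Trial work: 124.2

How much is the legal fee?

Deposition and discovery: 71.4 × $495 = $35,343.00
Trial work: 124.2 × $590 = $73,278.00
Motion practice: 138.4 × $365 = $50,516.00
Case management: 94.0 × $160 = $15,040.00
Subtotal: $35,343.00 + $73,278.00 + $50,516.00 + $15,040.00 = $174,177.00
Travel: 28.8 × $130 = $3,744.00
Total: $174,177.00 + $3,744.00 = $177,921.00

$177,921.00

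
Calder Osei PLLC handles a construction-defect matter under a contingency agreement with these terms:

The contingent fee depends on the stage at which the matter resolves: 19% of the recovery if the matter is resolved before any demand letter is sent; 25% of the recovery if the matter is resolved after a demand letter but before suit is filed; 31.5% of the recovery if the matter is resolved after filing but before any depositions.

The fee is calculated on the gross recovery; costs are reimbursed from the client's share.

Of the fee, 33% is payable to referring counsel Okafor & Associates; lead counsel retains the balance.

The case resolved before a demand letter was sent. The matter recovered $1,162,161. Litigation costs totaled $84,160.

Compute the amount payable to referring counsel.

Fee base is the gross recovery, $1,162,161; costs are reimbursed separately.
The matter resolved before a demand letter was sent, so the 19% rate applies.
$1,162,161 × 19% = $220,810.59
Referral share: 33% of $220,810.59 = $72,867.49; lead counsel retains $220,810.59 − $72,867.49 = $147,943.10.

$72,867.49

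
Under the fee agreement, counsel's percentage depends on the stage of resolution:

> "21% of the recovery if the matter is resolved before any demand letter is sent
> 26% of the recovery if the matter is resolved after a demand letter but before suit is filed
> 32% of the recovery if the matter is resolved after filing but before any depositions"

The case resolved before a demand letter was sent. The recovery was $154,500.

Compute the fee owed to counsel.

$32,445.00

The matter resolved before a demand letter was sent, so the 21% rate applies.
$154,500 × 21% = $32,445.00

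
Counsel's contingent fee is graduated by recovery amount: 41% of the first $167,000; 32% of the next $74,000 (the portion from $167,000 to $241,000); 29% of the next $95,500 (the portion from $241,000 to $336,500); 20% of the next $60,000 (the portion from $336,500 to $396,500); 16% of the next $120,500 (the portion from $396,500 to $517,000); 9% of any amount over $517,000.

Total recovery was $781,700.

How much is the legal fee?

$174,948.00

First $167,000 at 41% = $68,470.00
Next $74,000 at 32% = $23,680.00
Next $95,500 at 29% = $27,695.00
Next $60,000 at 20% = $12,000.00
Next $120,500 at 16% = $19,280.00
Remaining $264,700 at 9% = $23,823.00
Fee: $68,470.00 + $23,680.00 + $27,695.00 + $12,000.00 + $19,280.00 + $23,823.00 = $174,948.00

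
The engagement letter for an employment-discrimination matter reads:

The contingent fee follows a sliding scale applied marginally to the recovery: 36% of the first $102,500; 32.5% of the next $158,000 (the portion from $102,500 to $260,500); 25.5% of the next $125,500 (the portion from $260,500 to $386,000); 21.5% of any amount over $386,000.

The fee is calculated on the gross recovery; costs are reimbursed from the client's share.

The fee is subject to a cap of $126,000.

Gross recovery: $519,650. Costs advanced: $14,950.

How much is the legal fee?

$126,000.00

Fee base is the gross recovery, $519,650; costs are reimbursed separately.
First $102,500 at 36% = $36,900.00
Next $158,000 at 32.5% = $51,350.00
Next $125,500 at 25.5% = $32,002.50
Remaining $133,650 at 21.5% = $28,734.75
Fee: $36,900.00 + $51,350.00 + $32,002.50 + $28,734.75 = $148,987.25
$148,987.25 exceeds the $126,000 cap, so the fee is capped at $126,000.00.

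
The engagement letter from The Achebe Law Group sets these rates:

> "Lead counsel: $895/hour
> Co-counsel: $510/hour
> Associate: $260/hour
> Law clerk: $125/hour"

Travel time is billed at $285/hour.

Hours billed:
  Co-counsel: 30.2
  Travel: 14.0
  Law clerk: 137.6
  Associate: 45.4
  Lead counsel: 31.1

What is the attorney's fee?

Lead counsel: 31.1 × $895 = $27,834.50
Co-counsel: 30.2 × $510 = $15,402.00
Associate: 45.4 × $260 = $11,804.00
Law clerk: 137.6 × $125 = $17,200.00
Subtotal: $27,834.50 + $15,402.00 + $11,804.00 + $17,200.00 = $72,240.50
Travel: 14.0 × $285 = $3,990.00
Total: $72,240.50 + $3,990.00 = $76,230.50

$76,230.50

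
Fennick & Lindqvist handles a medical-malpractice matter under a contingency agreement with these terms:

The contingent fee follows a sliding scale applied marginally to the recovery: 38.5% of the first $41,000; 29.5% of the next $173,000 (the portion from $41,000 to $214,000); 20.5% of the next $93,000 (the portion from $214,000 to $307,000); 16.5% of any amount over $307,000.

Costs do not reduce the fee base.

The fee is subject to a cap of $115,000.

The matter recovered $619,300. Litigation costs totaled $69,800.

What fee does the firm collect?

$115,000.00

Fee base is the gross recovery, $619,300; costs are reimbursed separately.
First $41,000 at 38.5% = $15,785.00
Next $173,000 at 29.5% = $51,035.00
Next $93,000 at 20.5% = $19,065.00
Remaining $312,300 at 16.5% = $51,529.50
Fee: $15,785.00 + $51,035.00 + $19,065.00 + $51,529.50 = $137,414.50
$137,414.50 exceeds the $115,000 cap, so the fee is capped at $115,000.00.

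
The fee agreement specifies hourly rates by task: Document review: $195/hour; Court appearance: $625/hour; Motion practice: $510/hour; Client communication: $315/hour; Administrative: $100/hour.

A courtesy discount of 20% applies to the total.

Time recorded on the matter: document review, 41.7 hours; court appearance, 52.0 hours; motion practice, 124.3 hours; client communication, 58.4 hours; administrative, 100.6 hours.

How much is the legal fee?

Document review: 41.7 × $195 = $8,131.50
Court appearance: 52.0 × $625 = $32,500.00
Motion practice: 124.3 × $510 = $63,393.00
Client communication: 58.4 × $315 = $18,396.00
Administrative: 100.6 × $100 = $10,060.00
Subtotal: $132,480.50
Less 20% discount: −$26,496.10
Total: $132,480.50 − $26,496.10 = $105,984.40

$105,984.40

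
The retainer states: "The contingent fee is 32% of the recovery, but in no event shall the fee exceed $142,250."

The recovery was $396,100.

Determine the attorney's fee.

32% of $396,100 = $126,752.00
That is under the $142,250 cap.

$126,752.00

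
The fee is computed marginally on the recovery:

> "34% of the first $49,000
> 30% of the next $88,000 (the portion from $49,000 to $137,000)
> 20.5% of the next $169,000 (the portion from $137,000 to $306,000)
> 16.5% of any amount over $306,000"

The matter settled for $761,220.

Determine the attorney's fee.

$152,816.30

First $49,000 at 34% = $16,660.00
Next $88,000 at 30% = $26,400.00
Next $169,000 at 20.5% = $34,645.00
Remaining $455,220 at 16.5% = $75,111.30
Fee: $16,660.00 + $26,400.00 + $34,645.00 + $75,111.30 = $152,816.30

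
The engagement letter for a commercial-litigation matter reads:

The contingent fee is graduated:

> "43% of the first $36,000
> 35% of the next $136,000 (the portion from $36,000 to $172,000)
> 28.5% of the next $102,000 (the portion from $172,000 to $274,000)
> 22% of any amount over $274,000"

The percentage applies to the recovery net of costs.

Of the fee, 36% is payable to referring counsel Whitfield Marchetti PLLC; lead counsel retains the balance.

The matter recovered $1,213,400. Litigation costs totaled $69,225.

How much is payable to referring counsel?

Fee base (net of costs): $1,213,400 − $69,225 = $1,144,175
First $36,000 at 43% = $15,480.00
Next $136,000 at 35% = $47,600.00
Next $102,000 at 28.5% = $29,070.00
Remaining $870,175 at 22% = $191,438.50
Fee: $15,480.00 + $47,600.00 + $29,070.00 + $191,438.50 = $283,588.50
Referral share: 36% of $283,588.50 = $102,091.86; lead counsel retains $283,588.50 − $102,091.86 = $181,496.64.

$102,091.86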